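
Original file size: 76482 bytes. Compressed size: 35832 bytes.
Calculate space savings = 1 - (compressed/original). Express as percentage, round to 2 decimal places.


ratio = compressed/original = 35832/76482 = 0.468502
savings = 1 - ratio = 1 - 0.468502 = 0.531498
as a percentage: 0.531498 * 100 = 53.15%

Space savings = 1 - 35832/76482 = 53.15%


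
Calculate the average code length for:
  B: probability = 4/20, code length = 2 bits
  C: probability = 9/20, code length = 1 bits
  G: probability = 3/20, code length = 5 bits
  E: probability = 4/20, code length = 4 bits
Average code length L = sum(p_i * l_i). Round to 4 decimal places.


Weighted contributions p_i * l_i:
  B: (4/20) * 2 = 8/20
  C: (9/20) * 1 = 9/20
  G: (3/20) * 5 = 15/20
  E: (4/20) * 4 = 16/20
Sum = (8 + 9 + 15 + 16)/20 = 48/20

L = 48/20 = 2.4000 bits/symbol


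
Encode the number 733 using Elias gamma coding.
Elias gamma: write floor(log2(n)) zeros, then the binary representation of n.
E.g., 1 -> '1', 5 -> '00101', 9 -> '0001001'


num_bits = floor(log2(733)) + 1 = 10
leading_zeros = num_bits - 1 = 9
binary(733) = 1011011101

Elias gamma(733) = '000000000' + '1011011101' = 0000000001011011101 (19 bits)


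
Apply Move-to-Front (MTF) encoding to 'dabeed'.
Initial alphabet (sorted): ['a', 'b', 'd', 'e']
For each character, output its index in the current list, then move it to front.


MTF encoding:
'd': index 2 in ['a', 'b', 'd', 'e'] -> ['d', 'a', 'b', 'e']
'a': index 1 in ['d', 'a', 'b', 'e'] -> ['a', 'd', 'b', 'e']
'b': index 2 in ['a', 'd', 'b', 'e'] -> ['b', 'a', 'd', 'e']
'e': index 3 in ['b', 'a', 'd', 'e'] -> ['e', 'b', 'a', 'd']
'e': index 0 in ['e', 'b', 'a', 'd'] -> ['e', 'b', 'a', 'd']
'd': index 3 in ['e', 'b', 'a', 'd'] -> ['d', 'e', 'b', 'a']


Output: [2, 1, 2, 3, 0, 3]


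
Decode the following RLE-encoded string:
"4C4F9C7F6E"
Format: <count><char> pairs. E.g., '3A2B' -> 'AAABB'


Expanding each <count><char> pair:
  4C -> 'CCCC'
  4F -> 'FFFF'
  9C -> 'CCCCCCCCC'
  7F -> 'FFFFFFF'
  6E -> 'EEEEEE'

Decoded = CCCCFFFFCCCCCCCCCFFFFFFFEEEEEE


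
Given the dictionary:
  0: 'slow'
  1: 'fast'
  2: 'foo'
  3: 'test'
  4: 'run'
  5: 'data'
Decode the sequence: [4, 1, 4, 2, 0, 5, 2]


Look up each index in the dictionary:
  4 -> 'run'
  1 -> 'fast'
  4 -> 'run'
  2 -> 'foo'
  0 -> 'slow'
  5 -> 'data'
  2 -> 'foo'

Decoded: "run fast run foo slow data foo"


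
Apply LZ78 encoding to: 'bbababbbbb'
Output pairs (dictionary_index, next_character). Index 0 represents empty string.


LZ78 encoding steps:
Dictionary: {0: ''}
Step 1: w='' (idx 0), next='b' -> output (0, 'b'), add 'b' as idx 1
Step 2: w='b' (idx 1), next='a' -> output (1, 'a'), add 'ba' as idx 2
Step 3: w='ba' (idx 2), next='b' -> output (2, 'b'), add 'bab' as idx 3
Step 4: w='b' (idx 1), next='b' -> output (1, 'b'), add 'bb' as idx 4
Step 5: w='bb' (idx 4), end of input -> output (4, '')


Encoded: [(0, 'b'), (1, 'a'), (2, 'b'), (1, 'b'), (4, '')]


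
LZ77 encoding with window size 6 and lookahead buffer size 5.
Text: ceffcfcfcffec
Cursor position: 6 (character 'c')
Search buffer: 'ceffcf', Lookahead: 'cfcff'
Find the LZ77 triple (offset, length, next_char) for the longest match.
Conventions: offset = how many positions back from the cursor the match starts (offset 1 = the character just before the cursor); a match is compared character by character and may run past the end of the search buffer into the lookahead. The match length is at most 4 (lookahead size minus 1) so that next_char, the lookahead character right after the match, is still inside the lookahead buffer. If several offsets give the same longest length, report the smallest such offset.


Try each offset into the search buffer:
  offset=1 (pos 5, char 'f'): match length 0
  offset=2 (pos 4, char 'c'): match length 4
  offset=3 (pos 3, char 'f'): match length 0
  offset=4 (pos 2, char 'f'): match length 0
  offset=5 (pos 1, char 'e'): match length 0
  offset=6 (pos 0, char 'c'): match length 1
Longest match has length 4 at offset 2.
next_char = character at position 6 + 4 = 10 -> 'f'

Best match: offset=2, length=4 (matching 'cfcf' starting at position 4)
LZ77 triple: (2, 4, 'f')


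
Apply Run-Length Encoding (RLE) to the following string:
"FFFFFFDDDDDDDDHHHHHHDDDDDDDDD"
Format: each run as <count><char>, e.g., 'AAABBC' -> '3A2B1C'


Scanning runs left to right:
  i=0: run of 'F' x 6 -> '6F'
  i=6: run of 'D' x 8 -> '8D'
  i=14: run of 'H' x 6 -> '6H'
  i=20: run of 'D' x 9 -> '9D'

RLE = 6F8D6H9D


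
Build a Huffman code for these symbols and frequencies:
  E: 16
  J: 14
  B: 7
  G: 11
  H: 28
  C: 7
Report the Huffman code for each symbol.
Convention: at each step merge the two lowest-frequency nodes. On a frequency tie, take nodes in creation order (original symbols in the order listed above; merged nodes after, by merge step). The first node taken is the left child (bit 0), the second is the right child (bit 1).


Huffman tree construction:
Step 1: Merge B(7) + C(7) = 14
Step 2: Merge G(11) + J(14) = 25
Step 3: Merge (B+C)(14) + E(16) = 30
Step 4: Merge (G+J)(25) + H(28) = 53
Step 5: Merge ((B+C)+E)(30) + ((G+J)+H)(53) = 83
Read each symbol's code off the tree from the root (left child = 0, right child = 1).

Codes:
  E: 01 (length 2)
  J: 101 (length 3)
  B: 000 (length 3)
  G: 100 (length 3)
  H: 11 (length 2)
  C: 001 (length 3)
Average code length: 205/83 = 2.4699 bits/symbol


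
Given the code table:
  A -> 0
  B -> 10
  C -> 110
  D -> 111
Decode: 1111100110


Decoding:
111 -> D
110 -> C
0 -> A
110 -> C


Result: DCAC


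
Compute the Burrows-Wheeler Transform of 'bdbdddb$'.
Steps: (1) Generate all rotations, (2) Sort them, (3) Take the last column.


Rotations (sorted):
  0: $bdbdddb -> last char: b
  1: b$bdbddd -> last char: d
  2: bdbdddb$ -> last char: $
  3: bdddb$bd -> last char: d
  4: db$bdbdd -> last char: d
  5: dbdddb$b -> last char: b
  6: ddb$bdbd -> last char: d
  7: dddb$bdb -> last char: b


BWT = bd$ddbdb


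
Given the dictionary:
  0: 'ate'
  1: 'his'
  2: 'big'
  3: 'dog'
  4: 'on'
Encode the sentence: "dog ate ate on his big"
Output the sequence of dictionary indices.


Look up each word in the dictionary:
  'dog' -> 3
  'ate' -> 0
  'ate' -> 0
  'on' -> 4
  'his' -> 1
  'big' -> 2

Encoded: [3, 0, 0, 4, 1, 2]


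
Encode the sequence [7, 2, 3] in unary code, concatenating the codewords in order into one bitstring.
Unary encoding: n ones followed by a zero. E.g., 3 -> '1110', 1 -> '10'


Encode each number as n ones followed by a terminating 0:
  7 -> 11111110 (8 bits)
  2 -> 110 (3 bits)
  3 -> 1110 (4 bits)
Total length = 8 + 3 + 4 = 15 bits.

Unary([7, 2, 3]) = 111111101101110 (15 bits)


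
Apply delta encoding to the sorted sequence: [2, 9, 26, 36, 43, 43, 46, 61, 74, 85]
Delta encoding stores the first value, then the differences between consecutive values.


First value: 2
Deltas:
  9 - 2 = 7
  26 - 9 = 17
  36 - 26 = 10
  43 - 36 = 7
  43 - 43 = 0
  46 - 43 = 3
  61 - 46 = 15
  74 - 61 = 13
  85 - 74 = 11


Delta encoded: [2, 7, 17, 10, 7, 0, 3, 15, 13, 11]


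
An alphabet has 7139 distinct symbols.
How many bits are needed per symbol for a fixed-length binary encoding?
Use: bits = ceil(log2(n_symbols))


log2(7139) = 12.8015
Bracket: 2^12 = 4096 < 7139 <= 2^13 = 8192
So ceil(log2(7139)) = 13

bits = ceil(log2(7139)) = ceil(12.8015) = 13 bits


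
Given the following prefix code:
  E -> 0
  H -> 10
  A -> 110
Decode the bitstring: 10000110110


Decoding step by step:
Bits 10 -> H
Bits 0 -> E
Bits 0 -> E
Bits 0 -> E
Bits 110 -> A
Bits 110 -> A


Decoded message: HEEEAA


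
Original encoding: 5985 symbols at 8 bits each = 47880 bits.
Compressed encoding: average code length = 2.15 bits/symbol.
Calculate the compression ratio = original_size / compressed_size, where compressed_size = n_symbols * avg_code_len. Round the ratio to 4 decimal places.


original_size = n_symbols * orig_bits = 5985 * 8 = 47880 bits
compressed_size = n_symbols * avg_code_len = 5985 * 2.15 = 12867.75 bits
ratio = original_size / compressed_size = 47880 / 12867.75 = 3.7209

Compression ratio = 3.7209


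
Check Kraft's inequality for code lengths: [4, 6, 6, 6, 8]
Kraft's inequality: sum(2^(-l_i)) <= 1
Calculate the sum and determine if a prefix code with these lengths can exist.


Sum = 2^(-4) + 2^(-6) + 2^(-6) + 2^(-6) + 2^(-8)
    = 0.0625 + 0.015625 + 0.015625 + 0.015625 + 0.00390625
    = 29/256 = 0.11328125
Since 0.11328125 <= 1, Kraft's inequality IS satisfied.
A prefix code with these lengths CAN exist.

Kraft sum = 0.11328125. Satisfied.


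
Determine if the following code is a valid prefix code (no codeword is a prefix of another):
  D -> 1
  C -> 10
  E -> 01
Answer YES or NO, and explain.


Checking each pair (does one codeword prefix another?):
  D='1' vs C='10': prefix -- VIOLATION

NO -- this is NOT a valid prefix code. D (1) is a prefix of C (10).


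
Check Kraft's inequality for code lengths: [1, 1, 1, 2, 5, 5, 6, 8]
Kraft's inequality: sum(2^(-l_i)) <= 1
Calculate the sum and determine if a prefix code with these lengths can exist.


Sum = 2^(-1) + 2^(-1) + 2^(-1) + 2^(-2) + 2^(-5) + 2^(-5) + 2^(-6) + 2^(-8)
    = 0.5 + 0.5 + 0.5 + 0.25 + 0.03125 + 0.03125 + 0.015625 + 0.00390625
    = 469/256 = 1.83203125
Since 1.83203125 > 1, Kraft's inequality is NOT satisfied.
A prefix code with these lengths CANNOT exist.

Kraft sum = 1.83203125. Not satisfied.


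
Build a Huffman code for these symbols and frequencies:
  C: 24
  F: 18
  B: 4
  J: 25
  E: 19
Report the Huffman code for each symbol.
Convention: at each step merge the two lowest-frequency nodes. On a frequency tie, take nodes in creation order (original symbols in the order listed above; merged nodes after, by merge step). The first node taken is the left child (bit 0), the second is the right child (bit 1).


Huffman tree construction:
Step 1: Merge B(4) + F(18) = 22
Step 2: Merge E(19) + (B+F)(22) = 41
Step 3: Merge C(24) + J(25) = 49
Step 4: Merge (E+(B+F))(41) + (C+J)(49) = 90
Read each symbol's code off the tree from the root (left child = 0, right child = 1).

Codes:
  C: 10 (length 2)
  F: 011 (length 3)
  B: 010 (length 3)
  J: 11 (length 2)
  E: 00 (length 2)
Average code length: 202/90 = 2.2444 bits/symbol


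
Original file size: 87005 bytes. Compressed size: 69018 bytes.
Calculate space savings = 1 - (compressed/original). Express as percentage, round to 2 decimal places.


ratio = compressed/original = 69018/87005 = 0.793265
savings = 1 - ratio = 1 - 0.793265 = 0.206735
as a percentage: 0.206735 * 100 = 20.67%

Space savings = 1 - 69018/87005 = 20.67%


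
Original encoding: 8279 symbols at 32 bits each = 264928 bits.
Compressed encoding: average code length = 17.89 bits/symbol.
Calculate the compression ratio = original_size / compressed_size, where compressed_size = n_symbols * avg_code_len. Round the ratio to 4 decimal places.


original_size = n_symbols * orig_bits = 8279 * 32 = 264928 bits
compressed_size = n_symbols * avg_code_len = 8279 * 17.89 = 148111.31 bits
ratio = original_size / compressed_size = 264928 / 148111.31 = 1.7887

Compression ratio = 1.7887


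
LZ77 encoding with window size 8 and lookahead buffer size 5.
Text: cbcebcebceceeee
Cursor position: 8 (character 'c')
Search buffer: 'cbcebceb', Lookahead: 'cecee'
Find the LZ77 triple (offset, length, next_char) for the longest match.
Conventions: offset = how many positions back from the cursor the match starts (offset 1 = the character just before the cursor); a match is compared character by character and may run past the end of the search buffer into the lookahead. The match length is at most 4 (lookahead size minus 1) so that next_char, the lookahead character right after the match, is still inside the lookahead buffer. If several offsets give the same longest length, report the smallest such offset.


Try each offset into the search buffer:
  offset=1 (pos 7, char 'b'): match length 0
  offset=2 (pos 6, char 'e'): match length 0
  offset=3 (pos 5, char 'c'): match length 2
  offset=4 (pos 4, char 'b'): match length 0
  offset=5 (pos 3, char 'e'): match length 0
  offset=6 (pos 2, char 'c'): match length 2
  offset=7 (pos 1, char 'b'): match length 0
  offset=8 (pos 0, char 'c'): match length 1
Longest match has length 2, found at offsets 3, 6; take the smallest, offset 3.
next_char = character at position 8 + 2 = 10 -> 'c'

Best match: offset=3, length=2 (matching 'ce' starting at position 5)
LZ77 triple: (3, 2, 'c')


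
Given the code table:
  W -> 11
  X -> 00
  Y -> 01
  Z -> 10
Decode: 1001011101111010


Decoding:
10 -> Z
01 -> Y
01 -> Y
11 -> W
01 -> Y
11 -> W
10 -> Z
10 -> Z


Result: ZYYWYWZZ


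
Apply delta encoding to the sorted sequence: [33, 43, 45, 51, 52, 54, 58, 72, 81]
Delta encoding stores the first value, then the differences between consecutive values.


First value: 33
Deltas:
  43 - 33 = 10
  45 - 43 = 2
  51 - 45 = 6
  52 - 51 = 1
  54 - 52 = 2
  58 - 54 = 4
  72 - 58 = 14
  81 - 72 = 9


Delta encoded: [33, 10, 2, 6, 1, 2, 4, 14, 9]


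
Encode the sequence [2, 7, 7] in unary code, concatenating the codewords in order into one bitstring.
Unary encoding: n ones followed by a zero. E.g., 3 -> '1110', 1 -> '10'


Encode each number as n ones followed by a terminating 0:
  2 -> 110 (3 bits)
  7 -> 11111110 (8 bits)
  7 -> 11111110 (8 bits)
Total length = 3 + 8 + 8 = 19 bits.

Unary([2, 7, 7]) = 1101111111011111110 (19 bits)


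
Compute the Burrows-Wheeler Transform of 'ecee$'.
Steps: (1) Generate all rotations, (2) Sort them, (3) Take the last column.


Rotations (sorted):
  0: $ecee -> last char: e
  1: cee$e -> last char: e
  2: e$ece -> last char: e
  3: ecee$ -> last char: $
  4: ee$ec -> last char: c


BWT = eee$c


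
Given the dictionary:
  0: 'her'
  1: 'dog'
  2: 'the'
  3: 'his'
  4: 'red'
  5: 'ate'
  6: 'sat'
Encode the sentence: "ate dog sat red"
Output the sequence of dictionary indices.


Look up each word in the dictionary:
  'ate' -> 5
  'dog' -> 1
  'sat' -> 6
  'red' -> 4

Encoded: [5, 1, 6, 4]


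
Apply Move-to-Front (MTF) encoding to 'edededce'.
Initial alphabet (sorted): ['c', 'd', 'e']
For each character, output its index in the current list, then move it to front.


MTF encoding:
'e': index 2 in ['c', 'd', 'e'] -> ['e', 'c', 'd']
'd': index 2 in ['e', 'c', 'd'] -> ['d', 'e', 'c']
'e': index 1 in ['d', 'e', 'c'] -> ['e', 'd', 'c']
'd': index 1 in ['e', 'd', 'c'] -> ['d', 'e', 'c']
'e': index 1 in ['d', 'e', 'c'] -> ['e', 'd', 'c']
'd': index 1 in ['e', 'd', 'c'] -> ['d', 'e', 'c']
'c': index 2 in ['d', 'e', 'c'] -> ['c', 'd', 'e']
'e': index 2 in ['c', 'd', 'e'] -> ['e', 'c', 'd']


Output: [2, 2, 1, 1, 1, 1, 2, 2]


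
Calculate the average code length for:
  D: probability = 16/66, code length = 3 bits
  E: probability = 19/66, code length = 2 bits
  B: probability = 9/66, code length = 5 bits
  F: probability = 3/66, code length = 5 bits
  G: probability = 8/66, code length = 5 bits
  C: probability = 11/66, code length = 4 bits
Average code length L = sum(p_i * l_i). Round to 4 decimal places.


Weighted contributions p_i * l_i:
  D: (16/66) * 3 = 48/66
  E: (19/66) * 2 = 38/66
  B: (9/66) * 5 = 45/66
  F: (3/66) * 5 = 15/66
  G: (8/66) * 5 = 40/66
  C: (11/66) * 4 = 44/66
Sum = (48 + 38 + 45 + 15 + 40 + 44)/66 = 230/66

L = 230/66 = 3.4848 bits/symbol


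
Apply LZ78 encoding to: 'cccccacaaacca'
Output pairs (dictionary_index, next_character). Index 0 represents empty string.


LZ78 encoding steps:
Dictionary: {0: ''}
Step 1: w='' (idx 0), next='c' -> output (0, 'c'), add 'c' as idx 1
Step 2: w='c' (idx 1), next='c' -> output (1, 'c'), add 'cc' as idx 2
Step 3: w='cc' (idx 2), next='a' -> output (2, 'a'), add 'cca' as idx 3
Step 4: w='c' (idx 1), next='a' -> output (1, 'a'), add 'ca' as idx 4
Step 5: w='' (idx 0), next='a' -> output (0, 'a'), add 'a' as idx 5
Step 6: w='a' (idx 5), next='c' -> output (5, 'c'), add 'ac' as idx 6
Step 7: w='ca' (idx 4), end of input -> output (4, '')


Encoded: [(0, 'c'), (1, 'c'), (2, 'a'), (1, 'a'), (0, 'a'), (5, 'c'), (4, '')]


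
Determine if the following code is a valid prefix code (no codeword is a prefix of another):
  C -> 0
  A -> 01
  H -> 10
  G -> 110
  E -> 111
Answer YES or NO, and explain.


Checking each pair (does one codeword prefix another?):
  C='0' vs A='01': prefix -- VIOLATION

NO -- this is NOT a valid prefix code. C (0) is a prefix of A (01).


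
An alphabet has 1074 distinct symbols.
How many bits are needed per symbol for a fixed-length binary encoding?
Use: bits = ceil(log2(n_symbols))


log2(1074) = 10.0688
Bracket: 2^10 = 1024 < 1074 <= 2^11 = 2048
So ceil(log2(1074)) = 11

bits = ceil(log2(1074)) = ceil(10.0688) = 11 bits


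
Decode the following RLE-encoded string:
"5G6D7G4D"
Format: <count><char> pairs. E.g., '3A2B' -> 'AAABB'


Expanding each <count><char> pair:
  5G -> 'GGGGG'
  6D -> 'DDDDDD'
  7G -> 'GGGGGGG'
  4D -> 'DDDD'

Decoded = GGGGGDDDDDDGGGGGGGDDDD


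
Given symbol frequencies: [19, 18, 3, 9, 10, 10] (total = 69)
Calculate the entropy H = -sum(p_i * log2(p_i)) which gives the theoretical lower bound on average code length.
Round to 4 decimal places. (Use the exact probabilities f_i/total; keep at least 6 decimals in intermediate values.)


Per-symbol terms -p_i * log2(p_i) with p_i = f_i/69:
  p = 19/69 = 0.275362: log2(p) = -1.860597, -p*log2(p) = 0.512338
  p = 18/69 = 0.260870: log2(p) = -1.938599, -p*log2(p) = 0.505722
  p = 3/69 = 0.043478: log2(p) = -4.523562, -p*log2(p) = 0.196677
  p = 9/69 = 0.130435: log2(p) = -2.938599, -p*log2(p) = 0.383296
  p = 10/69 = 0.144928: log2(p) = -2.786596, -p*log2(p) = 0.403855
  p = 10/69 = 0.144928: log2(p) = -2.786596, -p*log2(p) = 0.403855
H = 0.512338 + 0.505722 + 0.196677 + 0.383296 + 0.403855 + 0.403855 = 2.405743

H = 2.4057 bits/symbol


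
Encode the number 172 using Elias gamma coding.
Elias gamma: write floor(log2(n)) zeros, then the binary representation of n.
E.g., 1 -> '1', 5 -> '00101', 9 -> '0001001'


num_bits = floor(log2(172)) + 1 = 8
leading_zeros = num_bits - 1 = 7
binary(172) = 10101100

Elias gamma(172) = '0000000' + '10101100' = 000000010101100 (15 bits)


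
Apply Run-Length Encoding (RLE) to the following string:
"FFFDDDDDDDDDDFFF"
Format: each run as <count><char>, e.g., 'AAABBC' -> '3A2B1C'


Scanning runs left to right:
  i=0: run of 'F' x 3 -> '3F'
  i=3: run of 'D' x 10 -> '10D'
  i=13: run of 'F' x 3 -> '3F'

RLE = 3F10D3F


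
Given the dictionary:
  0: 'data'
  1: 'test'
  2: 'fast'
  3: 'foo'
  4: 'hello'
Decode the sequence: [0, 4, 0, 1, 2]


Look up each index in the dictionary:
  0 -> 'data'
  4 -> 'hello'
  0 -> 'data'
  1 -> 'test'
  2 -> 'fast'

Decoded: "data hello data test fast"


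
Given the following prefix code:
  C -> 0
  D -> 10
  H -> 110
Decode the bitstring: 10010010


Decoding step by step:
Bits 10 -> D
Bits 0 -> C
Bits 10 -> D
Bits 0 -> C
Bits 10 -> D


Decoded message: DCDCD


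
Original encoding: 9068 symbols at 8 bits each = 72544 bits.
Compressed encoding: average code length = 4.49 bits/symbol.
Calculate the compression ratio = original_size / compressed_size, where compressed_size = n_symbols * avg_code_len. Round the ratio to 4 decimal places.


original_size = n_symbols * orig_bits = 9068 * 8 = 72544 bits
compressed_size = n_symbols * avg_code_len = 9068 * 4.49 = 40715.32 bits
ratio = original_size / compressed_size = 72544 / 40715.32 = 1.7817

Compression ratio = 1.7817


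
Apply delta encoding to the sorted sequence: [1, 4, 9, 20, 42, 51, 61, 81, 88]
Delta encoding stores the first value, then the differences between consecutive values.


First value: 1
Deltas:
  4 - 1 = 3
  9 - 4 = 5
  20 - 9 = 11
  42 - 20 = 22
  51 - 42 = 9
  61 - 51 = 10
  81 - 61 = 20
  88 - 81 = 7


Delta encoded: [1, 3, 5, 11, 22, 9, 10, 20, 7]


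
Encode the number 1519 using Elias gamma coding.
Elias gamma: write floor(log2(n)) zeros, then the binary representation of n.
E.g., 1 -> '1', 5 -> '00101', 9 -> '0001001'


num_bits = floor(log2(1519)) + 1 = 11
leading_zeros = num_bits - 1 = 10
binary(1519) = 10111101111

Elias gamma(1519) = '0000000000' + '10111101111' = 000000000010111101111 (21 bits)


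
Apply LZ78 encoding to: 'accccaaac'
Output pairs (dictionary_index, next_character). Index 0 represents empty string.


LZ78 encoding steps:
Dictionary: {0: ''}
Step 1: w='' (idx 0), next='a' -> output (0, 'a'), add 'a' as idx 1
Step 2: w='' (idx 0), next='c' -> output (0, 'c'), add 'c' as idx 2
Step 3: w='c' (idx 2), next='c' -> output (2, 'c'), add 'cc' as idx 3
Step 4: w='c' (idx 2), next='a' -> output (2, 'a'), add 'ca' as idx 4
Step 5: w='a' (idx 1), next='a' -> output (1, 'a'), add 'aa' as idx 5
Step 6: w='c' (idx 2), end of input -> output (2, '')


Encoded: [(0, 'a'), (0, 'c'), (2, 'c'), (2, 'a'), (1, 'a'), (2, '')]


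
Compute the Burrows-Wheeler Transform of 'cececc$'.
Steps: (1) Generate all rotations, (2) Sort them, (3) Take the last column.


Rotations (sorted):
  0: $cececc -> last char: c
  1: c$cecec -> last char: c
  2: cc$cece -> last char: e
  3: cecc$ce -> last char: e
  4: cececc$ -> last char: $
  5: ecc$cec -> last char: c
  6: ececc$c -> last char: c


BWT = ccee$cc


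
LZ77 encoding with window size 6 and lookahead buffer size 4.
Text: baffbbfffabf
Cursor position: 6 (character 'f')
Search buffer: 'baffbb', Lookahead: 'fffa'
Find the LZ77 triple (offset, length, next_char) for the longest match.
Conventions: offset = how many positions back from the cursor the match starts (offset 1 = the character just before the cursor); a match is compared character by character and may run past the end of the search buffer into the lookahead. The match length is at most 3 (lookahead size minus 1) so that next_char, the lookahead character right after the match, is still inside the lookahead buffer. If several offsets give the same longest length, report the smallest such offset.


Try each offset into the search buffer:
  offset=1 (pos 5, char 'b'): match length 0
  offset=2 (pos 4, char 'b'): match length 0
  offset=3 (pos 3, char 'f'): match length 1
  offset=4 (pos 2, char 'f'): match length 2
  offset=5 (pos 1, char 'a'): match length 0
  offset=6 (pos 0, char 'b'): match length 0
Longest match has length 2 at offset 4.
next_char = character at position 6 + 2 = 8 -> 'f'

Best match: offset=4, length=2 (matching 'ff' starting at position 2)
LZ77 triple: (4, 2, 'f')


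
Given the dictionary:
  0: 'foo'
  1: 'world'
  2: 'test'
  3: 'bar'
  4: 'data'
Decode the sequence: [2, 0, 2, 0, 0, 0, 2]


Look up each index in the dictionary:
  2 -> 'test'
  0 -> 'foo'
  2 -> 'test'
  0 -> 'foo'
  0 -> 'foo'
  0 -> 'foo'
  2 -> 'test'

Decoded: "test foo test foo foo foo test"


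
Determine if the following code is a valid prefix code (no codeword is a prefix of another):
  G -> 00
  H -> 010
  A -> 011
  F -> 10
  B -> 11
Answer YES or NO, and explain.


Checking each pair (does one codeword prefix another?):
  G='00' vs H='010': no prefix
  G='00' vs A='011': no prefix
  G='00' vs F='10': no prefix
  G='00' vs B='11': no prefix
  H='010' vs G='00': no prefix
  H='010' vs A='011': no prefix
  H='010' vs F='10': no prefix
  H='010' vs B='11': no prefix
  A='011' vs G='00': no prefix
  A='011' vs H='010': no prefix
  A='011' vs F='10': no prefix
  A='011' vs B='11': no prefix
  F='10' vs G='00': no prefix
  F='10' vs H='010': no prefix
  F='10' vs A='011': no prefix
  F='10' vs B='11': no prefix
  B='11' vs G='00': no prefix
  B='11' vs H='010': no prefix
  B='11' vs A='011': no prefix
  B='11' vs F='10': no prefix
No violation found over all pairs.

YES -- this is a valid prefix code. No codeword is a prefix of any other codeword.


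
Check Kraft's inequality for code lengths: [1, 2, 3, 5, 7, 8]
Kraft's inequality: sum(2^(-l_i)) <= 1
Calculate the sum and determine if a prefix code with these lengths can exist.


Sum = 2^(-1) + 2^(-2) + 2^(-3) + 2^(-5) + 2^(-7) + 2^(-8)
    = 0.5 + 0.25 + 0.125 + 0.03125 + 0.0078125 + 0.00390625
    = 235/256 = 0.91796875
Since 0.91796875 <= 1, Kraft's inequality IS satisfied.
A prefix code with these lengths CAN exist.

Kraft sum = 0.91796875. Satisfied.


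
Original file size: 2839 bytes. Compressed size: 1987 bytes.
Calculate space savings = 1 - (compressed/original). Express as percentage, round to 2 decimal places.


ratio = compressed/original = 1987/2839 = 0.699894
savings = 1 - ratio = 1 - 0.699894 = 0.300106
as a percentage: 0.300106 * 100 = 30.01%

Space savings = 1 - 1987/2839 = 30.01%


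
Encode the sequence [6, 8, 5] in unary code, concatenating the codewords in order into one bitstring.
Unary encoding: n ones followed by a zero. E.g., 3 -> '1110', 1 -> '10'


Encode each number as n ones followed by a terminating 0:
  6 -> 1111110 (7 bits)
  8 -> 111111110 (9 bits)
  5 -> 111110 (6 bits)
Total length = 7 + 9 + 6 = 22 bits.

Unary([6, 8, 5]) = 1111110111111110111110 (22 bits)


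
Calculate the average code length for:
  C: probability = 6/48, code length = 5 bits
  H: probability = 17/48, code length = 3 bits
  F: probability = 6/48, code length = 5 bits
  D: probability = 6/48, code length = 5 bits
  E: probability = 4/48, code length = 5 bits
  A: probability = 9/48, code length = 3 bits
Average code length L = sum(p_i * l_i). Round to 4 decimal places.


Weighted contributions p_i * l_i:
  C: (6/48) * 5 = 30/48
  H: (17/48) * 3 = 51/48
  F: (6/48) * 5 = 30/48
  D: (6/48) * 5 = 30/48
  E: (4/48) * 5 = 20/48
  A: (9/48) * 3 = 27/48
Sum = (30 + 51 + 30 + 30 + 20 + 27)/48 = 188/48

L = 188/48 = 3.9167 bits/symbol


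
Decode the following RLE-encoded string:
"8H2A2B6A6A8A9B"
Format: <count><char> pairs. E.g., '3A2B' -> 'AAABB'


Expanding each <count><char> pair:
  8H -> 'HHHHHHHH'
  2A -> 'AA'
  2B -> 'BB'
  6A -> 'AAAAAA'
  6A -> 'AAAAAA'
  8A -> 'AAAAAAAA'
  9B -> 'BBBBBBBBB'

Decoded = HHHHHHHHAABBAAAAAAAAAAAAAAAAAAAABBBBBBBBB


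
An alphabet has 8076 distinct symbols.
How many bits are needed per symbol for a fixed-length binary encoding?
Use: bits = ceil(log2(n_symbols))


log2(8076) = 12.9794
Bracket: 2^12 = 4096 < 8076 <= 2^13 = 8192
So ceil(log2(8076)) = 13

bits = ceil(log2(8076)) = ceil(12.9794) = 13 bits


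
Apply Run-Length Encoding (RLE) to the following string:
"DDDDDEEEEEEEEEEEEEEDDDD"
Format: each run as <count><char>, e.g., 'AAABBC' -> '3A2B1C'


Scanning runs left to right:
  i=0: run of 'D' x 5 -> '5D'
  i=5: run of 'E' x 14 -> '14E'
  i=19: run of 'D' x 4 -> '4D'

RLE = 5D14E4D


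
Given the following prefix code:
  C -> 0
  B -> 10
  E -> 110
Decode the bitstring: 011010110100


Decoding step by step:
Bits 0 -> C
Bits 110 -> E
Bits 10 -> B
Bits 110 -> E
Bits 10 -> B
Bits 0 -> C


Decoded message: CEBEBC


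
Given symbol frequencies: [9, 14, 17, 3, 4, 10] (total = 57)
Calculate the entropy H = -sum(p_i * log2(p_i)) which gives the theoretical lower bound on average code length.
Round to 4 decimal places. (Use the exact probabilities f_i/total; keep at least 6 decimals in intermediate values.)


Per-symbol terms -p_i * log2(p_i) with p_i = f_i/57:
  p = 9/57 = 0.157895: log2(p) = -2.662965, -p*log2(p) = 0.420468
  p = 14/57 = 0.245614: log2(p) = -2.025535, -p*log2(p) = 0.497500
  p = 17/57 = 0.298246: log2(p) = -1.745427, -p*log2(p) = 0.520566
  p = 3/57 = 0.052632: log2(p) = -4.247928, -p*log2(p) = 0.223575
  p = 4/57 = 0.070175: log2(p) = -3.832890, -p*log2(p) = 0.268975
  p = 10/57 = 0.175439: log2(p) = -2.510962, -p*log2(p) = 0.440520
H = 0.420468 + 0.497500 + 0.520566 + 0.223575 + 0.268975 + 0.440520 = 2.371604

H = 2.3716 bits/symbol


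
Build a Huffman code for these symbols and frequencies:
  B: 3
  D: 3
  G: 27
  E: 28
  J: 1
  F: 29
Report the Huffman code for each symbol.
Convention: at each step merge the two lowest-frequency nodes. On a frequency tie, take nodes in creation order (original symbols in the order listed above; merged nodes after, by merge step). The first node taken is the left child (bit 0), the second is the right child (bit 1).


Huffman tree construction:
Step 1: Merge J(1) + B(3) = 4
Step 2: Merge D(3) + (J+B)(4) = 7
Step 3: Merge (D+(J+B))(7) + G(27) = 34
Step 4: Merge E(28) + F(29) = 57
Step 5: Merge ((D+(J+B))+G)(34) + (E+F)(57) = 91
Read each symbol's code off the tree from the root (left child = 0, right child = 1).

Codes:
  B: 0011 (length 4)
  D: 000 (length 3)
  G: 01 (length 2)
  E: 10 (length 2)
  J: 0010 (length 4)
  F: 11 (length 2)
Average code length: 193/91 = 2.1209 bits/symbol


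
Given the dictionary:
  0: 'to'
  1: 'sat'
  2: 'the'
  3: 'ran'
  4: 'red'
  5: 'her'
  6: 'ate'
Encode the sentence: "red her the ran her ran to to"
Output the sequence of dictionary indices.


Look up each word in the dictionary:
  'red' -> 4
  'her' -> 5
  'the' -> 2
  'ran' -> 3
  'her' -> 5
  'ran' -> 3
  'to' -> 0
  'to' -> 0

Encoded: [4, 5, 2, 3, 5, 3, 0, 0]


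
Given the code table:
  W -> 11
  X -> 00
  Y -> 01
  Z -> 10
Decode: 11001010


Decoding:
11 -> W
00 -> X
10 -> Z
10 -> Z


Result: WXZZ


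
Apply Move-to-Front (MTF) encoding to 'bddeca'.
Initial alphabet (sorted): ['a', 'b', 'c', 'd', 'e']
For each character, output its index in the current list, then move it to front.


MTF encoding:
'b': index 1 in ['a', 'b', 'c', 'd', 'e'] -> ['b', 'a', 'c', 'd', 'e']
'd': index 3 in ['b', 'a', 'c', 'd', 'e'] -> ['d', 'b', 'a', 'c', 'e']
'd': index 0 in ['d', 'b', 'a', 'c', 'e'] -> ['d', 'b', 'a', 'c', 'e']
'e': index 4 in ['d', 'b', 'a', 'c', 'e'] -> ['e', 'd', 'b', 'a', 'c']
'c': index 4 in ['e', 'd', 'b', 'a', 'c'] -> ['c', 'e', 'd', 'b', 'a']
'a': index 4 in ['c', 'e', 'd', 'b', 'a'] -> ['a', 'c', 'e', 'd', 'b']


Output: [1, 3, 0, 4, 4, 4]


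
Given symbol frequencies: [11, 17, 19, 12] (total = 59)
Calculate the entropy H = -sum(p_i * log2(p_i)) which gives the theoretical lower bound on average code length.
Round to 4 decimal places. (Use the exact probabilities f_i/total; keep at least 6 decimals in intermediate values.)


Per-symbol terms -p_i * log2(p_i) with p_i = f_i/59:
  p = 11/59 = 0.186441: log2(p) = -2.423211, -p*log2(p) = 0.451785
  p = 17/59 = 0.288136: log2(p) = -1.795180, -p*log2(p) = 0.517255
  p = 19/59 = 0.322034: log2(p) = -1.634716, -p*log2(p) = 0.526434
  p = 12/59 = 0.203390: log2(p) = -2.297681, -p*log2(p) = 0.467325
H = 0.451785 + 0.517255 + 0.526434 + 0.467325 = 1.962799

H = 1.9628 bits/symbol


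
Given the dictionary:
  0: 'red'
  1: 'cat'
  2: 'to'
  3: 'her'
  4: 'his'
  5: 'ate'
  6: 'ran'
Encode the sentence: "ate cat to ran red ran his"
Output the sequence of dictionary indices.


Look up each word in the dictionary:
  'ate' -> 5
  'cat' -> 1
  'to' -> 2
  'ran' -> 6
  'red' -> 0
  'ran' -> 6
  'his' -> 4

Encoded: [5, 1, 2, 6, 0, 6, 4]


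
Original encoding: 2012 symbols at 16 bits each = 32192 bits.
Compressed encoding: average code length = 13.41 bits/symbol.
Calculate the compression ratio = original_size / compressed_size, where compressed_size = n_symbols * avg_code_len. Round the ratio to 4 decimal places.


original_size = n_symbols * orig_bits = 2012 * 16 = 32192 bits
compressed_size = n_symbols * avg_code_len = 2012 * 13.41 = 26980.92 bits
ratio = original_size / compressed_size = 32192 / 26980.92 = 1.1931

Compression ratio = 1.1931


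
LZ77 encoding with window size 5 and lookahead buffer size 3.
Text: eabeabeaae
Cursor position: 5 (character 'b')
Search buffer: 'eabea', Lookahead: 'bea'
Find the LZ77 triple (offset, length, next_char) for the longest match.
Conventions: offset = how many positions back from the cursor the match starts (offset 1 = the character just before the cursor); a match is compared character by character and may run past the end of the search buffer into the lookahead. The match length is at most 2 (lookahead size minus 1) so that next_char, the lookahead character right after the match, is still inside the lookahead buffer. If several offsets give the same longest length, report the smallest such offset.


Try each offset into the search buffer:
  offset=1 (pos 4, char 'a'): match length 0
  offset=2 (pos 3, char 'e'): match length 0
  offset=3 (pos 2, char 'b'): match length 2
  offset=4 (pos 1, char 'a'): match length 0
  offset=5 (pos 0, char 'e'): match length 0
Longest match has length 2 at offset 3.
next_char = character at position 5 + 2 = 7 -> 'a'

Best match: offset=3, length=2 (matching 'be' starting at position 2)
LZ77 triple: (3, 2, 'a')


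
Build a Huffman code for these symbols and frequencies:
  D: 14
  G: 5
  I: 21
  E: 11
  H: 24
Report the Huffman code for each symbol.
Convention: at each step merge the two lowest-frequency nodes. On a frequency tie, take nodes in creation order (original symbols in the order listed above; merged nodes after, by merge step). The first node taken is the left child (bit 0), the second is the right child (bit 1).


Huffman tree construction:
Step 1: Merge G(5) + E(11) = 16
Step 2: Merge D(14) + (G+E)(16) = 30
Step 3: Merge I(21) + H(24) = 45
Step 4: Merge (D+(G+E))(30) + (I+H)(45) = 75
Read each symbol's code off the tree from the root (left child = 0, right child = 1).

Codes:
  D: 00 (length 2)
  G: 010 (length 3)
  I: 10 (length 2)
  E: 011 (length 3)
  H: 11 (length 2)
Average code length: 166/75 = 2.2133 bits/symbol


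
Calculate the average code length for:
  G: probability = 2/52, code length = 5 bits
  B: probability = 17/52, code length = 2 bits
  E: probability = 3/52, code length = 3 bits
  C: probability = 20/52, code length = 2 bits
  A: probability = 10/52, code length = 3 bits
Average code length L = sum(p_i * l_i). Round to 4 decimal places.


Weighted contributions p_i * l_i:
  G: (2/52) * 5 = 10/52
  B: (17/52) * 2 = 34/52
  E: (3/52) * 3 = 9/52
  C: (20/52) * 2 = 40/52
  A: (10/52) * 3 = 30/52
Sum = (10 + 34 + 9 + 40 + 30)/52 = 123/52

L = 123/52 = 2.3654 bits/symbol


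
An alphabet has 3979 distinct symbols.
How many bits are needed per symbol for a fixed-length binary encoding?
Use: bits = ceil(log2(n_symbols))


log2(3979) = 11.9582
Bracket: 2^11 = 2048 < 3979 <= 2^12 = 4096
So ceil(log2(3979)) = 12

bits = ceil(log2(3979)) = ceil(11.9582) = 12 bits


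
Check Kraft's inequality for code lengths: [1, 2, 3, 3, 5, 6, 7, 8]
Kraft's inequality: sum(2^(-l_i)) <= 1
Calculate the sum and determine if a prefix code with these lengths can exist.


Sum = 2^(-1) + 2^(-2) + 2^(-3) + 2^(-3) + 2^(-5) + 2^(-6) + 2^(-7) + 2^(-8)
    = 0.5 + 0.25 + 0.125 + 0.125 + 0.03125 + 0.015625 + 0.0078125 + 0.00390625
    = 271/256 = 1.05859375
Since 1.05859375 > 1, Kraft's inequality is NOT satisfied.
A prefix code with these lengths CANNOT exist.

Kraft sum = 1.05859375. Not satisfied.


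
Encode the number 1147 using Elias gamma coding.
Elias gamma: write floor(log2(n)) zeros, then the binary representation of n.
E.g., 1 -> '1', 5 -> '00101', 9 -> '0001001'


num_bits = floor(log2(1147)) + 1 = 11
leading_zeros = num_bits - 1 = 10
binary(1147) = 10001111011

Elias gamma(1147) = '0000000000' + '10001111011' = 000000000010001111011 (21 bits)


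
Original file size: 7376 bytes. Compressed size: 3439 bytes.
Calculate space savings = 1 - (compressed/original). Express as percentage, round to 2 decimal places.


ratio = compressed/original = 3439/7376 = 0.466242
savings = 1 - ratio = 1 - 0.466242 = 0.533758
as a percentage: 0.533758 * 100 = 53.38%

Space savings = 1 - 3439/7376 = 53.38%


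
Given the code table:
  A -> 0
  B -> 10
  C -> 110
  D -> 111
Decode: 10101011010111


Decoding:
10 -> B
10 -> B
10 -> B
110 -> C
10 -> B
111 -> D


Result: BBBCBD


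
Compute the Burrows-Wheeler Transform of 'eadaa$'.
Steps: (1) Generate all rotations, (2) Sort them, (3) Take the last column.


Rotations (sorted):
  0: $eadaa -> last char: a
  1: a$eada -> last char: a
  2: aa$ead -> last char: d
  3: adaa$e -> last char: e
  4: daa$ea -> last char: a
  5: eadaa$ -> last char: $


BWT = aadea$


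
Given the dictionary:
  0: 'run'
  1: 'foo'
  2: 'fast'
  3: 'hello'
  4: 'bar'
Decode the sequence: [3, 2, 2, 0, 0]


Look up each index in the dictionary:
  3 -> 'hello'
  2 -> 'fast'
  2 -> 'fast'
  0 -> 'run'
  0 -> 'run'

Decoded: "hello fast fast run run"


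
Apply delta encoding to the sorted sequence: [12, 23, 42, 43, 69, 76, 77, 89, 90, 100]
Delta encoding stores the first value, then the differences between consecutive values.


First value: 12
Deltas:
  23 - 12 = 11
  42 - 23 = 19
  43 - 42 = 1
  69 - 43 = 26
  76 - 69 = 7
  77 - 76 = 1
  89 - 77 = 12
  90 - 89 = 1
  100 - 90 = 10


Delta encoded: [12, 11, 19, 1, 26, 7, 1, 12, 1, 10]


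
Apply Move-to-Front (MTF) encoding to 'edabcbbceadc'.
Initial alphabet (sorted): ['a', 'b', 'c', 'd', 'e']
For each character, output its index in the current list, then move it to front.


MTF encoding:
'e': index 4 in ['a', 'b', 'c', 'd', 'e'] -> ['e', 'a', 'b', 'c', 'd']
'd': index 4 in ['e', 'a', 'b', 'c', 'd'] -> ['d', 'e', 'a', 'b', 'c']
'a': index 2 in ['d', 'e', 'a', 'b', 'c'] -> ['a', 'd', 'e', 'b', 'c']
'b': index 3 in ['a', 'd', 'e', 'b', 'c'] -> ['b', 'a', 'd', 'e', 'c']
'c': index 4 in ['b', 'a', 'd', 'e', 'c'] -> ['c', 'b', 'a', 'd', 'e']
'b': index 1 in ['c', 'b', 'a', 'd', 'e'] -> ['b', 'c', 'a', 'd', 'e']
'b': index 0 in ['b', 'c', 'a', 'd', 'e'] -> ['b', 'c', 'a', 'd', 'e']
'c': index 1 in ['b', 'c', 'a', 'd', 'e'] -> ['c', 'b', 'a', 'd', 'e']
'e': index 4 in ['c', 'b', 'a', 'd', 'e'] -> ['e', 'c', 'b', 'a', 'd']
'a': index 3 in ['e', 'c', 'b', 'a', 'd'] -> ['a', 'e', 'c', 'b', 'd']
'd': index 4 in ['a', 'e', 'c', 'b', 'd'] -> ['d', 'a', 'e', 'c', 'b']
'c': index 3 in ['d', 'a', 'e', 'c', 'b'] -> ['c', 'd', 'a', 'e', 'b']


Output: [4, 4, 2, 3, 4, 1, 0, 1, 4, 3, 4, 3]


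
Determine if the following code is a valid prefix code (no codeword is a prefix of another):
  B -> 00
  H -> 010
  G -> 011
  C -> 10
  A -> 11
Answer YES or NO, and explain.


Checking each pair (does one codeword prefix another?):
  B='00' vs H='010': no prefix
  B='00' vs G='011': no prefix
  B='00' vs C='10': no prefix
  B='00' vs A='11': no prefix
  H='010' vs B='00': no prefix
  H='010' vs G='011': no prefix
  H='010' vs C='10': no prefix
  H='010' vs A='11': no prefix
  G='011' vs B='00': no prefix
  G='011' vs H='010': no prefix
  G='011' vs C='10': no prefix
  G='011' vs A='11': no prefix
  C='10' vs B='00': no prefix
  C='10' vs H='010': no prefix
  C='10' vs G='011': no prefix
  C='10' vs A='11': no prefix
  A='11' vs B='00': no prefix
  A='11' vs H='010': no prefix
  A='11' vs G='011': no prefix
  A='11' vs C='10': no prefix
No violation found over all pairs.

YES -- this is a valid prefix code. No codeword is a prefix of any other codeword.


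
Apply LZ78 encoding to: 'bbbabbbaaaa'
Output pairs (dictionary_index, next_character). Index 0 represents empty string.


LZ78 encoding steps:
Dictionary: {0: ''}
Step 1: w='' (idx 0), next='b' -> output (0, 'b'), add 'b' as idx 1
Step 2: w='b' (idx 1), next='b' -> output (1, 'b'), add 'bb' as idx 2
Step 3: w='' (idx 0), next='a' -> output (0, 'a'), add 'a' as idx 3
Step 4: w='bb' (idx 2), next='b' -> output (2, 'b'), add 'bbb' as idx 4
Step 5: w='a' (idx 3), next='a' -> output (3, 'a'), add 'aa' as idx 5
Step 6: w='aa' (idx 5), end of input -> output (5, '')


Encoded: [(0, 'b'), (1, 'b'), (0, 'a'), (2, 'b'), (3, 'a'), (5, '')]


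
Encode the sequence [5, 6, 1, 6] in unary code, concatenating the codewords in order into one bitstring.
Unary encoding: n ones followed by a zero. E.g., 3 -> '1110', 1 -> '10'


Encode each number as n ones followed by a terminating 0:
  5 -> 111110 (6 bits)
  6 -> 1111110 (7 bits)
  1 -> 10 (2 bits)
  6 -> 1111110 (7 bits)
Total length = 6 + 7 + 2 + 7 = 22 bits.

Unary([5, 6, 1, 6]) = 1111101111110101111110 (22 bits)


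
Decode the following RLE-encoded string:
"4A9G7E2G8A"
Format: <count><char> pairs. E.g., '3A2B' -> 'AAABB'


Expanding each <count><char> pair:
  4A -> 'AAAA'
  9G -> 'GGGGGGGGG'
  7E -> 'EEEEEEE'
  2G -> 'GG'
  8A -> 'AAAAAAAA'

Decoded = AAAAGGGGGGGGGEEEEEEEGGAAAAAAAA


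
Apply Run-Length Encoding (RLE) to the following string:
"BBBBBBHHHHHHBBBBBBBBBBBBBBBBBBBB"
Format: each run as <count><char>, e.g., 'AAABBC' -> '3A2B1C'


Scanning runs left to right:
  i=0: run of 'B' x 6 -> '6B'
  i=6: run of 'H' x 6 -> '6H'
  i=12: run of 'B' x 20 -> '20B'

RLE = 6B6H20B
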